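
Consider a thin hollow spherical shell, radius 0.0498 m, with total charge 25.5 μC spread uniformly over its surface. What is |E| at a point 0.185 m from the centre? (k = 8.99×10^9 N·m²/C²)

E = 6.70e6 V/m

Take a concentric spherical Gaussian surface of radius r = 0.185 m (r > 0.0498 m).
The entire shell is enclosed: Q_enc = 2.55×10^-5 C.
By Gauss's law, ∮E·dA = E·4πr² = Q_enc/ε₀.
E = k|Q_enc|/r² = (8.99×10^9)(2.55×10^-5)/(0.185)² = 6.70×10^6 N/C.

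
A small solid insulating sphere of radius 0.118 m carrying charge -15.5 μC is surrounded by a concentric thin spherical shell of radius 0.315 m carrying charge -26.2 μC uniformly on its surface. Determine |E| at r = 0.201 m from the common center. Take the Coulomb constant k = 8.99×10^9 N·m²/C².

Take a concentric spherical Gaussian surface of radius r = 0.201 m (between the bodies, 0.118 m < r < 0.315 m).
The shell at 0.315 m lies outside the Gaussian surface, so Q_enc = -15.5 μC = -1.55×10^-5 C.
Applying ∮E·dA = Q_enc/ε₀ with Φ = E(4πr²):
E = k|Q_enc|/r² = (8.99×10^9)(1.55×10^-5)/(0.201)² = 3.45×10^6 N/C.

|E| = 3.45×10^6 N/C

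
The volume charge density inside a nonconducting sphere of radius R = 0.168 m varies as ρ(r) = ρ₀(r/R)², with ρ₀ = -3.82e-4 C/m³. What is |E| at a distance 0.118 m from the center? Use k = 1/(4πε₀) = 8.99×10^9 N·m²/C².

5.02×10^5 N/C

Use a concentric Gaussian sphere at r = 0.118 m (r < R).
Q_enc = ∫₀^r ρ(r')·4πr'² dr' = (4πρ₀/R²) ∫₀^r r'^4 dr' = 4πρ₀ r^5/(5·R²) = -7.782e-7 C.
By Gauss's law, ∮E·dA = E·4πr² = Q_enc/ε₀.
E = k|Q_enc|/r² = (8.99×10^9)(7.782e-7)/(0.118)² = 5.02×10^5 N/C.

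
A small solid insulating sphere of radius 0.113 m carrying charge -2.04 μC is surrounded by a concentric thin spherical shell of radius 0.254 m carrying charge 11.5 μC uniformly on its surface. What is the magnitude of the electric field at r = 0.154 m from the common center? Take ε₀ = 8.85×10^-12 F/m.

7.73×10^5 V/m

Use a concentric Gaussian sphere at r = 0.154 m (between the bodies, 0.113 m < r < 0.254 m).
Only the inner charge is enclosed; the outer shell contributes nothing inside itself. Q_enc = -2.04 μC = -2.04×10^-6 C.
Applying ∮E·dA = Q_enc/ε₀ with Φ = E(4πr²):
E = |Q_enc|/(4πε₀r²) = (2.04×10^-6)/(4π·8.85×10^-12·(0.154)²) = 7.73×10^5 N/C.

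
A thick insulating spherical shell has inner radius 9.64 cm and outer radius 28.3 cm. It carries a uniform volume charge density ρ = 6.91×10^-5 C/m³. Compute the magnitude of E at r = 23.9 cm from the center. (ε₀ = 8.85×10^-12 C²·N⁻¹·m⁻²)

|E| ≈ 5.81×10^5 V/m

Take a concentric spherical Gaussian surface of radius r = 23.9 cm (within the shell material, 9.64 cm < r < 28.3 cm).
Enclosed charge is the volume from a to r: Q_enc = (4π/3)ρ(r³ − a³) = 3.692×10^-6 C.
By Gauss's law, ∮E·dA = E·4πr² = Q_enc/ε₀.
E = |Q_enc|/(4πε₀r²) = (3.692×10^-6)/(4π·8.85×10^-12·(0.239)²) = 5.81×10^5 N/C.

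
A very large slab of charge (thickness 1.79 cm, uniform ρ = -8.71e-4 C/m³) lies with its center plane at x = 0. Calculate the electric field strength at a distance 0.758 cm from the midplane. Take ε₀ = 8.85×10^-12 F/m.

E = 7.46×10^5 V/m

By symmetry E is perpendicular to the slab. A Gaussian pillbox from −0.758 cm to +0.758 cm (face area A) lies entirely within the slab.
Q_enc = ρ·(2x)·A and flux = 2EA, so 2EA = 2ρxA/ε₀ ⇒ E = |ρ|x/ε₀.
E = (8.71×10^-4)(0.00758)/(8.85×10^-12) = 7.46e5 N/C.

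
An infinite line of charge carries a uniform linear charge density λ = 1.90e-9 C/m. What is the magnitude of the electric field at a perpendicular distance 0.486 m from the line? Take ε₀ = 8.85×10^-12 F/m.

E ≈ 70.3 N/C

Choose a coaxial cylinder of radius r = 0.486 m (arbitrary length L) as the Gaussian surface.
Q_enc = λL, so λ_enc = 1.90×10^-9 C/m.
Gauss's law: E·2πrL = λ_enc L/ε₀.
E = |λ_enc|/(2πε₀r) = (1.90×10^-9)/(2π·8.85×10^-12·0.486) = 70.3 N/C.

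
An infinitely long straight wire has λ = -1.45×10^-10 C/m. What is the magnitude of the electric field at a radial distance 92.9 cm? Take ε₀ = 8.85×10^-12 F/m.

2.81 N/C

By cylindrical symmetry E is radial; use a coaxial Gaussian cylinder of radius 92.9 cm and length L.
Q_enc = λL, so λ_enc = -1.45×10^-10 C/m.
By Gauss's law (flux through the curved wall only), E·2πrL = λ_enc L/ε₀.
E = |λ_enc|/(2πε₀r) = (1.45e-10)/(2π·8.85×10^-12·0.929) = 2.81 N/C.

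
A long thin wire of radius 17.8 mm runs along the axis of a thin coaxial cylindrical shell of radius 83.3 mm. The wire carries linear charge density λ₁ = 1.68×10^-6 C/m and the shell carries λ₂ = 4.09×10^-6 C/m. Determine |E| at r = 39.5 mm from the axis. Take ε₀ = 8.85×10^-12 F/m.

E = 7.65×10^5 N/C

Take a coaxial cylindrical Gaussian surface of radius r = 39.5 mm and length L (between the conductors, 17.8 mm < r < 83.3 mm).
The shell at 83.3 mm lies outside the Gaussian surface, so λ_enc = λ₁ = 1.68×10^-6 C/m.
Since E is radial and uniform over the curved surface, Φ = E·2πrL = Q_enc/ε₀ = λ_enc L/ε₀.
E = |λ_enc|/(2πε₀r) = (1.68×10^-6)/(2π·8.85×10^-12·0.0395) = 7.65e5 N/C.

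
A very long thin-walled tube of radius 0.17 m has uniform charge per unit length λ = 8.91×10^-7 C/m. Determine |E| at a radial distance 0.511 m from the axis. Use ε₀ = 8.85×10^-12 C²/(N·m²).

E = 3.14×10^4 N/C

Coaxial Gaussian cylinder, radius r = 0.511 m, length L (r > 0.17 m).
The full line charge is enclosed: λ_enc = 8.91×10^-7 C/m.
Applying ∮E·dA = Q_enc/ε₀ with the end caps contributing no flux:
E = |λ_enc|/(2πε₀r) = (8.91×10^-7)/(2π·8.85×10^-12·0.511) = 3.14×10^4 N/C.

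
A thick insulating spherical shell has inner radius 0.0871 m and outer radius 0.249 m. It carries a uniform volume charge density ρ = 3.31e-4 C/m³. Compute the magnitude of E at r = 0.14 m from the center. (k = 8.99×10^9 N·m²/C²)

E ≈ 1.32×10^6 V/m

Take a concentric spherical Gaussian surface of radius r = 0.14 m (within the shell material, 0.0871 m < r < 0.249 m).
Enclosed charge is the volume from a to r: Q_enc = (4π/3)ρ(r³ − a³) = 2.888×10^-6 C.
Applying ∮E·dA = Q_enc/ε₀ with Φ = E(4πr²):
E = k|Q_enc|/r² = (8.99×10^9)(2.888e-6)/(0.14)² = 1.32e6 N/C.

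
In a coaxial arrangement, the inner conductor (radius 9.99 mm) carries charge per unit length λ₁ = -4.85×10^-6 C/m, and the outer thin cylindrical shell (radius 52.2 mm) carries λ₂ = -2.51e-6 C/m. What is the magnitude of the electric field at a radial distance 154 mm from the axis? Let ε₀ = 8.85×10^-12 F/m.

|E| ≈ 8.59×10^5 V/m

Coaxial Gaussian cylinder, radius r = 154 mm, length L (r > 52.2 mm, enclosing both).
λ_enc = λ₁ + λ₂ = (-4.85×10^-6) + (-2.51e-6) = -7.36×10^-6 C/m.
Applying ∮E·dA = Q_enc/ε₀ with the end caps contributing no flux:
E = |λ_enc|/(2πε₀r) = (7.36×10^-6)/(2π·8.85×10^-12·0.154) = 8.59×10^5 N/C.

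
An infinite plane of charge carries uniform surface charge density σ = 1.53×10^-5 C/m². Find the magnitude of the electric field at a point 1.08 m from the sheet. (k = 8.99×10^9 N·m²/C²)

|E| ≈ 8.64e5 N/C

Choose a cylindrical pillbox piercing the sheet, end faces (area A) parallel to it.
Only the two end caps contribute flux: Φ = 2EA. With Q_enc = σA, Gauss's law gives E = |σ|/(2ε₀).
E = 2πk|σ| = 2π(8.99×10^9)(1.53×10^-5) = 8.64e5 N/C.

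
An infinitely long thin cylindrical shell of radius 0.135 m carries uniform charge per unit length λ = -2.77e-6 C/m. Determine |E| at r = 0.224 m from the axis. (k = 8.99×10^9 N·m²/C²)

|E| ≈ 2.22×10^5 N/C

Choose a coaxial cylinder of radius r = 0.224 m (arbitrary length L) as the Gaussian surface (r > 0.135 m).
The full line charge is enclosed: λ_enc = -2.77×10^-6 C/m.
Since E is radial and uniform over the curved surface, Φ = E·2πrL = Q_enc/ε₀ = λ_enc L/ε₀.
E = 2k|λ_enc|/r = 2(8.99×10^9)(2.77e-6)/(0.224) = 2.22×10^5 N/C.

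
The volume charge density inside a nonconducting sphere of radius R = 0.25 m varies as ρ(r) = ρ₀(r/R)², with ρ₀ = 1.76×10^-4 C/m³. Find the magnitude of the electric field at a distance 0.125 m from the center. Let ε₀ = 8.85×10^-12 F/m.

Use a concentric Gaussian sphere at r = 0.125 m (r < R).
Q_enc = ∫₀^r ρ(r')·4πr'² dr' = (4πρ₀/R²) ∫₀^r r'^4 dr' = 4πρ₀ r^5/(5·R²) = 2.16×10^-7 C.
By Gauss's law, ∮E·dA = E·4πr² = Q_enc/ε₀.
E = |Q_enc|/(4πε₀r²) = (2.16×10^-7)/(4π·8.85×10^-12·(0.125)²) = 1.24×10^5 N/C.

1.24×10^5 N/C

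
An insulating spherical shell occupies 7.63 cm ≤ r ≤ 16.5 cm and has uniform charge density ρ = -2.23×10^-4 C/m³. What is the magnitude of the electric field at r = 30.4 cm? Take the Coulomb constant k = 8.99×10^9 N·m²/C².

|E| = 3.68×10^5 N/C

Take a concentric spherical Gaussian surface of radius r = 30.4 cm (r > 16.5 cm, enclosing the whole shell).
Q_enc = ρ·(4π/3)(b³ − a³) = (-2.23e-4)·(4π/3)·((0.165)³ − (0.0763)³) = -3.781×10^-6 C.
Since E is radial and uniform over the Gaussian sphere, Φ = E·4πr² = Q_enc/ε₀.
E = k|Q_enc|/r² = (8.99×10^9)(3.781×10^-6)/(0.304)² = 3.68×10^5 N/C.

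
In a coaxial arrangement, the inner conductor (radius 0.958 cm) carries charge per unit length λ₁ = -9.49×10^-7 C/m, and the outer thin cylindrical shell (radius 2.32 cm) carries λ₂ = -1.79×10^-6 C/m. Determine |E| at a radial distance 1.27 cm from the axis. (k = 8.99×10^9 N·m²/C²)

By cylindrical symmetry E is radial; use a coaxial Gaussian cylinder of radius 1.27 cm and length L (between the conductors, 0.958 cm < r < 2.32 cm).
The shell at 2.32 cm lies outside the Gaussian surface, so λ_enc = λ₁ = -9.49×10^-7 C/m.
By Gauss's law (flux through the curved wall only), E·2πrL = λ_enc L/ε₀.
E = 2k|λ_enc|/r = 2(8.99×10^9)(9.49×10^-7)/(0.0127) = 1.34×10^6 N/C.

|E| = 1.34×10^6 N/C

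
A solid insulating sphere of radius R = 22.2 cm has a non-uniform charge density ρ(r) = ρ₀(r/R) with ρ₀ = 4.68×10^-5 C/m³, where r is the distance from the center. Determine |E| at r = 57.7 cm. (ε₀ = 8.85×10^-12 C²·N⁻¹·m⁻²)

|E| = 4.34e4 N/C

Symmetry ⇒ E = E(r) r̂. Gaussian sphere of radius r = 57.7 cm (r > R, all charge enclosed).
Q_enc = 4π ∫₀^R ρ₀(r'/R)^1 r'² dr' = 4πρ₀R³/4 = 1.609e-6 C.
Applying ∮E·dA = Q_enc/ε₀ with Φ = E(4πr²):
E = |Q_enc|/(4πε₀r²) = (1.609×10^-6)/(4π·8.85×10^-12·(0.577)²) = 4.34×10^4 N/C.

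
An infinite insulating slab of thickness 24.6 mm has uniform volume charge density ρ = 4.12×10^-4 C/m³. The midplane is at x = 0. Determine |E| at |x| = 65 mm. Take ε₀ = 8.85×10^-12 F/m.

|E| = 5.73×10^5 V/m

The point |x| = 65 mm lies outside the slab (half-thickness 0.0123 m). A symmetric pillbox spanning the full slab encloses Q_enc = ρ·d·A.
Flux = 2EA ⇒ E = |ρ|d/(2ε₀), independent of distance outside.
E = (4.12×10^-4)(0.0246)/(2·8.85×10^-12) = 5.73×10^5 N/C.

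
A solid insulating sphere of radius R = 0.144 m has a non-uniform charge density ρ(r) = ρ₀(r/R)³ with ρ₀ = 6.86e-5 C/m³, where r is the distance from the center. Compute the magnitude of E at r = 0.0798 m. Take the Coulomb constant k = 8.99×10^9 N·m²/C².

Use a concentric Gaussian sphere at r = 0.0798 m (r < R).
Integrate the density: Q_enc = 4π ∫₀^r ρ₀(r'/R)^3 r'² dr' = 4πρ₀ r^6/(6·R³) = 1.243×10^-8 C.
By Gauss's law, ∮E·dA = E·4πr² = Q_enc/ε₀.
E = k|Q_enc|/r² = (8.99×10^9)(1.243×10^-8)/(0.0798)² = 1.75×10^4 N/C.

1.75×10^4 V/m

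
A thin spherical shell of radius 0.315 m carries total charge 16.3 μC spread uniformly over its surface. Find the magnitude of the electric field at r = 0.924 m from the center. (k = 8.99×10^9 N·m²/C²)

Take a concentric spherical Gaussian surface of radius r = 0.924 m (r > 0.315 m).
The entire shell is enclosed: Q_enc = 1.63×10^-5 C.
Since E is radial and uniform over the Gaussian sphere, Φ = E·4πr² = Q_enc/ε₀.
E = k|Q_enc|/r² = (8.99×10^9)(1.63e-5)/(0.924)² = 1.72×10^5 N/C.

E ≈ 1.72×10^5 V/m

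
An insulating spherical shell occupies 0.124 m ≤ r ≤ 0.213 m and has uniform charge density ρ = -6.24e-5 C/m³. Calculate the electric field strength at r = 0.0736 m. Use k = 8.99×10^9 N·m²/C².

|E| = 0 V/m

Take a concentric spherical Gaussian surface of radius r = 0.0736 m (r < 0.124 m, inside the empty cavity).
Q_enc = 0 (all charge lies at larger r); Gauss's law gives E = 0.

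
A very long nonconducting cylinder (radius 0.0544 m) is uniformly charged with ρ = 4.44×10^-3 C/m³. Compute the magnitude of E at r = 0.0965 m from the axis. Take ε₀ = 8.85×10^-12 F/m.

Take a coaxial cylindrical Gaussian surface of radius r = 0.0965 m and length L (r > 0.0544 m, full cross-section enclosed).
λ_enc = ρ·πR² = (4.44e-3)π(0.0544)² = 4.128×10^-5 C/m.
Applying ∮E·dA = Q_enc/ε₀ with the end caps contributing no flux:
E = |λ_enc|/(2πε₀r) = (4.128e-5)/(2π·8.85×10^-12·0.0965) = 7.69×10^6 N/C.

E ≈ 7.69e6 V/m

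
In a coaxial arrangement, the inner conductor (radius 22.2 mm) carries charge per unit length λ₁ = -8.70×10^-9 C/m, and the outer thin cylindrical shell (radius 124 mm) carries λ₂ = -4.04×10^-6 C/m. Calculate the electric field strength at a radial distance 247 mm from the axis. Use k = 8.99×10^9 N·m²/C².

|E| = 2.95×10^5 V/m

Coaxial Gaussian cylinder, radius r = 247 mm, length L (r > 124 mm, enclosing both).
λ_enc = λ₁ + λ₂ = (-8.70×10^-9) + (-4.04×10^-6) = -4.049×10^-6 C/m.
Since E is radial and uniform over the curved surface, Φ = E·2πrL = Q_enc/ε₀ = λ_enc L/ε₀.
E = 2k|λ_enc|/r = 2(8.99×10^9)(4.049×10^-6)/(0.247) = 2.95×10^5 N/C.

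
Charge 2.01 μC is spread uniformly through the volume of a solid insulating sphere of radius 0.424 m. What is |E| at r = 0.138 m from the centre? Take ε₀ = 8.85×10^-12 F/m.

By spherical symmetry E is radial; choose a Gaussian sphere of radius r = 0.138 m (r < R).
Only the charge within r is enclosed: Q_enc = Q·(r/R)³ = (2.01 μC)·(0.138 m/0.424 m)³ = 6.93e-8 C.
Since E is radial and uniform over the Gaussian sphere, Φ = E·4πr² = Q_enc/ε₀.
E = |Q_enc|/(4πε₀r²) = (6.93×10^-8)/(4π·8.85×10^-12·(0.138)²) = 3.27×10^4 N/C.

E ≈ 3.27e4 N/C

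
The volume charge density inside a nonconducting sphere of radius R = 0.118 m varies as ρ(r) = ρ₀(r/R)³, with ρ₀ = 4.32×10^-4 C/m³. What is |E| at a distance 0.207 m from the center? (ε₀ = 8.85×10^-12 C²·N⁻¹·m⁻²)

3.12e5 N/C

Take a concentric spherical Gaussian surface of radius r = 0.207 m (r > R, all charge enclosed).
Q_enc = 4π ∫₀^R ρ₀(r'/R)^3 r'² dr' = 4πρ₀R³/6 = 1.487e-6 C.
Gauss's law: E·4πr² = Q_enc/ε₀.
E = |Q_enc|/(4πε₀r²) = (1.487×10^-6)/(4π·8.85×10^-12·(0.207)²) = 3.12×10^5 N/C.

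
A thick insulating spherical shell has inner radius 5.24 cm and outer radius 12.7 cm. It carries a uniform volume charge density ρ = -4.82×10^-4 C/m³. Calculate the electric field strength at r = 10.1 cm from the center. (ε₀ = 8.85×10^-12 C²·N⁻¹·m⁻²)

Symmetry ⇒ E = E(r) r̂. Gaussian sphere of radius r = 10.1 cm (within the shell material, 5.24 cm < r < 12.7 cm).
Only the shell between 5.24 cm and r is enclosed: Q_enc = ρ·(4π/3)(r³ − a³) = (-4.82e-4)·(4π/3)·((0.101)³ − (0.0524)³) = -1.79e-6 C.
Since E is radial and uniform over the Gaussian sphere, Φ = E·4πr² = Q_enc/ε₀.
E = |Q_enc|/(4πε₀r²) = (1.79e-6)/(4π·8.85×10^-12·(0.101)²) = 1.58×10^6 N/C.

|E| = 1.58e6 N/C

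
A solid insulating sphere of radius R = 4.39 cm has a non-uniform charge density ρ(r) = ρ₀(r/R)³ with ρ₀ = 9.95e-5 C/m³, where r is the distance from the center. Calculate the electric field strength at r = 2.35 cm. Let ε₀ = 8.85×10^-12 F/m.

|E| = 6.75e3 N/C

By spherical symmetry E is radial; choose a Gaussian sphere of radius r = 2.35 cm (r < R).
Q_enc = ∫₀^r ρ(r')·4πr'² dr' = (4πρ₀/R³) ∫₀^r r'^5 dr' = 4πρ₀ r^6/(6·R³) = 4.149e-10 C.
By Gauss's law, ∮E·dA = E·4πr² = Q_enc/ε₀.
E = |Q_enc|/(4πε₀r²) = (4.149×10^-10)/(4π·8.85×10^-12·(0.0235)²) = 6.75×10^3 N/C.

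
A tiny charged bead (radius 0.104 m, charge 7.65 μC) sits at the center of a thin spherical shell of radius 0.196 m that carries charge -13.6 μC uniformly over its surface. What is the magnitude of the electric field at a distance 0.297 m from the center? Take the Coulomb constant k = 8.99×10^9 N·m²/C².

6.06×10^5 N/C

Take a concentric spherical Gaussian surface of radius r = 0.297 m (r > 0.196 m, enclosing both).
Q_enc = (7.65 μC) + (-13.6 μC) = -5.95e-6 C.
By Gauss's law, ∮E·dA = E·4πr² = Q_enc/ε₀.
E = k|Q_enc|/r² = (8.99×10^9)(5.95×10^-6)/(0.297)² = 6.06×10^5 N/C.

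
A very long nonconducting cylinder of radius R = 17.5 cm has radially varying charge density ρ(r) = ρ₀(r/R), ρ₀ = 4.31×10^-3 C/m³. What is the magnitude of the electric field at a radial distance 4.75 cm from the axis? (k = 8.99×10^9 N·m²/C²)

E = 2.09×10^6 N/C

Choose a coaxial cylinder of radius r = 4.75 cm (arbitrary length L) as the Gaussian surface (r < R).
λ_enc = ∫₀^r ρ(r')·2πr' dr' = (2πρ₀/R)·r^3/3 = 5.528e-6 C/m.
Gauss's law: E·2πrL = λ_enc L/ε₀.
E = 2k|λ_enc|/r = 2(8.99×10^9)(5.528e-6)/(0.0475) = 2.09×10^6 N/C.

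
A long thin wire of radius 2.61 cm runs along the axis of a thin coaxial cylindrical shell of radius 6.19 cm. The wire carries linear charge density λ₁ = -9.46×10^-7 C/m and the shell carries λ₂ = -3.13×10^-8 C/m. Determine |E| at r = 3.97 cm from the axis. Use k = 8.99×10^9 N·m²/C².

By cylindrical symmetry E is radial; use a coaxial Gaussian cylinder of radius 3.97 cm and length L (between the conductors, 2.61 cm < r < 6.19 cm).
Only the inner wire is enclosed; the outer shell contributes nothing inside itself. λ_enc = λ₁ = -9.46×10^-7 C/m.
By Gauss's law (flux through the curved wall only), E·2πrL = λ_enc L/ε₀.
E = 2k|λ_enc|/r = 2(8.99×10^9)(9.46×10^-7)/(0.0397) = 4.28e5 N/C.

|E| = 4.28e5 V/m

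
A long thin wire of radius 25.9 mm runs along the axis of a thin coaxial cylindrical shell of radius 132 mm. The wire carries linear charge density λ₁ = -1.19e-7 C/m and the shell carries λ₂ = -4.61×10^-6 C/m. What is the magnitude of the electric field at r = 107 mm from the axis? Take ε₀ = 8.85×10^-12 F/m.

|E| = 2.00e4 N/C

Choose a coaxial cylinder of radius r = 107 mm (arbitrary length L) as the Gaussian surface (between the conductors, 25.9 mm < r < 132 mm).
The shell at 132 mm lies outside the Gaussian surface, so λ_enc = λ₁ = -1.19×10^-7 C/m.
Applying ∮E·dA = Q_enc/ε₀ with the end caps contributing no flux:
E = |λ_enc|/(2πε₀r) = (1.19e-7)/(2π·8.85×10^-12·0.107) = 2.00e4 N/C.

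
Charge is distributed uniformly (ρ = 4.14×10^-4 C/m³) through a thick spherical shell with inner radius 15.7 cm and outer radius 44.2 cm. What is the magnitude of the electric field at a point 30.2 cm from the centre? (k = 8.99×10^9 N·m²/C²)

E = 4.05×10^6 N/C

Take a concentric spherical Gaussian surface of radius r = 30.2 cm (within the shell material, 15.7 cm < r < 44.2 cm).
Only the shell between 15.7 cm and r is enclosed: Q_enc = ρ·(4π/3)(r³ − a³) = (4.14×10^-4)·(4π/3)·((0.302)³ − (0.157)³) = 4.105e-5 C.
Since E is radial and uniform over the Gaussian sphere, Φ = E·4πr² = Q_enc/ε₀.
E = k|Q_enc|/r² = (8.99×10^9)(4.105e-5)/(0.302)² = 4.05e6 N/C.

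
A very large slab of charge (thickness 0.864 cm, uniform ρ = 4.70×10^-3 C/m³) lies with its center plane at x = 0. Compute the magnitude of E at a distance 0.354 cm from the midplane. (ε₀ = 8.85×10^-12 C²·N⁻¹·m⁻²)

|E| ≈ 1.88×10^6 N/C

By symmetry E is perpendicular to the slab. A Gaussian pillbox from −0.354 cm to +0.354 cm (face area A) lies entirely within the slab.
Q_enc = ρ·(2x)·A and flux = 2EA, so 2EA = 2ρxA/ε₀ ⇒ E = |ρ|x/ε₀.
E = (4.70×10^-3)(0.00354)/(8.85×10^-12) = 1.88e6 N/C.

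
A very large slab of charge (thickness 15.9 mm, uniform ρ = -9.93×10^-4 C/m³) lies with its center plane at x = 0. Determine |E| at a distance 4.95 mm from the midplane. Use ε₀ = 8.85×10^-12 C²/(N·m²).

By symmetry E is perpendicular to the slab. A Gaussian pillbox from −4.95 mm to +4.95 mm (face area A) lies entirely within the slab.
Q_enc = ρ·(2x)·A and flux = 2EA, so 2EA = 2ρxA/ε₀ ⇒ E = |ρ|x/ε₀.
E = (9.93×10^-4)(0.00495)/(8.85×10^-12) = 5.55×10^5 N/C.

5.55e5 V/m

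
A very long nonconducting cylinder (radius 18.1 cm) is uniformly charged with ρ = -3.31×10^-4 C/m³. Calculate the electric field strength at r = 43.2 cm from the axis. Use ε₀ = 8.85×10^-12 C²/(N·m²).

Take a coaxial cylindrical Gaussian surface of radius r = 43.2 cm and length L (r > 18.1 cm, full cross-section enclosed).
λ_enc = ρ·πR² = (-3.31e-4)π(0.181)² = -3.407×10^-5 C/m.
Applying ∮E·dA = Q_enc/ε₀ with the end caps contributing no flux:
E = |λ_enc|/(2πε₀r) = (3.407×10^-5)/(2π·8.85×10^-12·0.432) = 1.42×10^6 N/C.

E ≈ 1.42e6 V/m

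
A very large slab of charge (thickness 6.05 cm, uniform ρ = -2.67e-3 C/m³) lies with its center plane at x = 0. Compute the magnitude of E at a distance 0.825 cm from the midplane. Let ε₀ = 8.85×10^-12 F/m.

By symmetry E is perpendicular to the slab. A Gaussian pillbox from −0.825 cm to +0.825 cm (face area A) lies entirely within the slab.
Q_enc = ρ·(2x)·A and flux = 2EA, so 2EA = 2ρxA/ε₀ ⇒ E = |ρ|x/ε₀.
E = (2.67e-3)(0.00825)/(8.85×10^-12) = 2.49×10^6 N/C.

|E| = 2.49×10^6 N/C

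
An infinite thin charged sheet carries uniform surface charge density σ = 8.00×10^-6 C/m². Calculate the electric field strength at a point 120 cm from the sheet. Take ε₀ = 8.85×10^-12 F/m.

4.52×10^5 N/C

By planar symmetry E is perpendicular to the sheet and uniform; use a Gaussian pillbox with flat faces of area A on each side of the sheet.
Flux Φ = 2EA and Q_enc = σA, so 2EA = σA/ε₀ ⇒ E = |σ|/(2ε₀), independent of distance.
E = |σ|/(2ε₀) = (8.00×10^-6)/(2·8.85×10^-12) = 4.52×10^5 N/C.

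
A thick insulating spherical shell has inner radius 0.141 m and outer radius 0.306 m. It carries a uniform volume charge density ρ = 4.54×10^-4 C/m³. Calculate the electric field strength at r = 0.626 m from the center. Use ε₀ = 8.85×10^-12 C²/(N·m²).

Use a concentric Gaussian sphere at r = 0.626 m (r > 0.306 m, enclosing the whole shell).
Q_enc = ρ·(4π/3)(b³ − a³) = (4.54e-4)·(4π/3)·((0.306)³ − (0.141)³) = 4.916×10^-5 C.
By Gauss's law, ∮E·dA = E·4πr² = Q_enc/ε₀.
E = |Q_enc|/(4πε₀r²) = (4.916×10^-5)/(4π·8.85×10^-12·(0.626)²) = 1.13×10^6 N/C.

E ≈ 1.13e6 N/C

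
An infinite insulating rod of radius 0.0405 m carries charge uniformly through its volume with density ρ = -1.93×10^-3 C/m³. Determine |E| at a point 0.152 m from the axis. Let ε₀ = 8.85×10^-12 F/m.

|E| ≈ 1.18e6 N/C

Take a coaxial cylindrical Gaussian surface of radius r = 0.152 m and length L (r > 0.0405 m, full cross-section enclosed).
λ_enc = ρ·πR² = (-1.93×10^-3)π(0.0405)² = -9.945×10^-6 C/m.
Gauss's law: E·2πrL = λ_enc L/ε₀.
E = |λ_enc|/(2πε₀r) = (9.945×10^-6)/(2π·8.85×10^-12·0.152) = 1.18×10^6 N/C.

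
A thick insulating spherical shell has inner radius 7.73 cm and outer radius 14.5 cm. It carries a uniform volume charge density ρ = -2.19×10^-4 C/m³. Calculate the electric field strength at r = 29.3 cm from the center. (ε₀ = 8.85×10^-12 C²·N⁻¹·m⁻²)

By spherical symmetry E is radial; choose a Gaussian sphere of radius r = 29.3 cm (r > 14.5 cm, enclosing the whole shell).
Q_enc = ρ·(4π/3)(b³ − a³) = (-2.19×10^-4)·(4π/3)·((0.145)³ − (0.0773)³) = -2.373×10^-6 C.
By Gauss's law, ∮E·dA = E·4πr² = Q_enc/ε₀.
E = |Q_enc|/(4πε₀r²) = (2.373e-6)/(4π·8.85×10^-12·(0.293)²) = 2.49×10^5 N/C.

E ≈ 2.49×10^5 N/C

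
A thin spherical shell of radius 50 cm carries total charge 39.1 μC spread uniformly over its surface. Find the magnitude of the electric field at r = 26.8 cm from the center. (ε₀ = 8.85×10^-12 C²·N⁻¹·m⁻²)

E = 0

Take a concentric spherical Gaussian surface of radius r = 26.8 cm (inside the shell, r < 50 cm).
All the charge is outside the Gaussian surface: Q_enc = 0, hence E = 0 everywhere inside the shell.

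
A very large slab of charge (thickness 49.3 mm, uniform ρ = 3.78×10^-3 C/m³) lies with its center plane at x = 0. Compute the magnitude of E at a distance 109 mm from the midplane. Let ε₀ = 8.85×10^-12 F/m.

|E| ≈ 1.05×10^7 V/m

The point |x| = 109 mm lies outside the slab (half-thickness 0.02465 m). A symmetric pillbox spanning the full slab encloses Q_enc = ρ·d·A.
Flux = 2EA ⇒ E = |ρ|d/(2ε₀), independent of distance outside.
E = (3.78×10^-3)(0.0493)/(2·8.85×10^-12) = 1.05×10^7 N/C.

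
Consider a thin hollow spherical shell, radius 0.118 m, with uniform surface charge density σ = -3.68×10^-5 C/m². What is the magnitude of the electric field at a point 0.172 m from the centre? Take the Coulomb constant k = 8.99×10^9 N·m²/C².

By spherical symmetry E is radial; choose a Gaussian sphere of radius r = 0.172 m (r > 0.118 m).
The entire shell is enclosed: Q_enc = σ·4πR² = (-3.68×10^-5)·4π·(0.118)² = -6.439×10^-6 C.
By Gauss's law, ∮E·dA = E·4πr² = Q_enc/ε₀.
E = k|Q_enc|/r² = (8.99×10^9)(6.439×10^-6)/(0.172)² = 1.96×10^6 N/C.

|E| ≈ 1.96×10^6 N/C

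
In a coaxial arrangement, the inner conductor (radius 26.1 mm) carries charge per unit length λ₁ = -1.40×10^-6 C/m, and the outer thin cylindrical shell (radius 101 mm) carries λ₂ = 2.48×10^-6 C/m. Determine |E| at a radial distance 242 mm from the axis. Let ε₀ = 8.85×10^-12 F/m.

Take a coaxial cylindrical Gaussian surface of radius r = 242 mm and length L (r > 101 mm, enclosing both).
λ_enc = λ₁ + λ₂ = (-1.40e-6) + (2.48×10^-6) = 1.08×10^-6 C/m.
Since E is radial and uniform over the curved surface, Φ = E·2πrL = Q_enc/ε₀ = λ_enc L/ε₀.
E = |λ_enc|/(2πε₀r) = (1.08×10^-6)/(2π·8.85×10^-12·0.242) = 8.03×10^4 N/C.

8.03e4 N/C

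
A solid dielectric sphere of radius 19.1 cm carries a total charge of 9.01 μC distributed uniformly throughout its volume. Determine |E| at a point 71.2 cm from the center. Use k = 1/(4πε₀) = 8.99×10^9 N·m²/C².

|E| = 1.60e5 N/C

Use a concentric Gaussian sphere at r = 71.2 cm (r > R, so the entire charge is enclosed).
Q_enc = 9.01 μC = 9.01×10^-6 C.
Gauss's law: E·4πr² = Q_enc/ε₀.
E = k|Q_enc|/r² = (8.99×10^9)(9.01×10^-6)/(0.712)² = 1.60×10^5 N/C.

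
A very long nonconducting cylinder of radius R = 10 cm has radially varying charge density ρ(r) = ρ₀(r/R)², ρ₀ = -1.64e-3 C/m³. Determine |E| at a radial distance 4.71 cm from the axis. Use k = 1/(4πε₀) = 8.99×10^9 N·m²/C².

Choose a coaxial cylinder of radius r = 4.71 cm (arbitrary length L) as the Gaussian surface (r < R).
λ_enc = ∫₀^r ρ(r')·2πr' dr' = (2πρ₀/R²)·r^4/4 = -1.268×10^-6 C/m.
Since E is radial and uniform over the curved surface, Φ = E·2πrL = Q_enc/ε₀ = λ_enc L/ε₀.
E = 2k|λ_enc|/r = 2(8.99×10^9)(1.268e-6)/(0.0471) = 4.84×10^5 N/C.

|E| ≈ 4.84×10^5 N/C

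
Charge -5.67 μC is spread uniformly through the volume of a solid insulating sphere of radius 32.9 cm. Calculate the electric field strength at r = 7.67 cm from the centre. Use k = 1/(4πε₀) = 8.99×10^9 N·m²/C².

E ≈ 1.10×10^5 V/m

Use a concentric Gaussian sphere at r = 7.67 cm (r < R).
Only the charge within r is enclosed: Q_enc = Q·(r/R)³ = (-5.67 μC)·(7.67 cm/32.9 cm)³ = -7.184×10^-8 C.
By Gauss's law, ∮E·dA = E·4πr² = Q_enc/ε₀.
E = k|Q_enc|/r² = (8.99×10^9)(7.184e-8)/(0.0767)² = 1.10e5 N/C.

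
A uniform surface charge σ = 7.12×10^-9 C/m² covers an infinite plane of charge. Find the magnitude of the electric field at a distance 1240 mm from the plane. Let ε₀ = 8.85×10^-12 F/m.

By planar symmetry E is perpendicular to the sheet and uniform; use a Gaussian pillbox with flat faces of area A on each side of the sheet.
Flux Φ = 2EA and Q_enc = σA, so 2EA = σA/ε₀ ⇒ E = |σ|/(2ε₀), independent of distance.
E = |σ|/(2ε₀) = (7.12×10^-9)/(2·8.85×10^-12) = 402 N/C.

|E| ≈ 402 N/C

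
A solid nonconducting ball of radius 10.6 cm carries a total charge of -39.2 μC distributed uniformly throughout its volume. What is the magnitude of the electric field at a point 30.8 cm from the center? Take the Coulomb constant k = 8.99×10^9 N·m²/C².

By spherical symmetry E is radial; choose a Gaussian sphere of radius r = 30.8 cm (r > R, so the entire charge is enclosed).
Q_enc = -39.2 μC = -3.92×10^-5 C.
Gauss's law: E·4πr² = Q_enc/ε₀.
E = k|Q_enc|/r² = (8.99×10^9)(3.92×10^-5)/(0.308)² = 3.71×10^6 N/C.

3.71×10^6 N/C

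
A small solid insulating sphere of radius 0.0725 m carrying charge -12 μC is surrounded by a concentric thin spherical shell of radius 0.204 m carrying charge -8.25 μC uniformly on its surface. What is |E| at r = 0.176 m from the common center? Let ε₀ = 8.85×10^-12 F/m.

Use a concentric Gaussian sphere at r = 0.176 m (between the bodies, 0.0725 m < r < 0.204 m).
Only the inner charge is enclosed; the outer shell contributes nothing inside itself. Q_enc = -12 μC = -1.20e-5 C.
Applying ∮E·dA = Q_enc/ε₀ with Φ = E(4πr²):
E = |Q_enc|/(4πε₀r²) = (1.20×10^-5)/(4π·8.85×10^-12·(0.176)²) = 3.48×10^6 N/C.

3.48×10^6 N/C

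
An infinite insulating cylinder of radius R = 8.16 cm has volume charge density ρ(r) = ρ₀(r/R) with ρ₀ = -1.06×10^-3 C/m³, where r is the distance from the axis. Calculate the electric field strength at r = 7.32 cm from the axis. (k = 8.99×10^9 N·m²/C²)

|E| ≈ 2.62e6 N/C

Take a coaxial cylindrical Gaussian surface of radius r = 7.32 cm and length L (r < R).
λ_enc = ∫₀^r ρ(r')·2πr' dr' = (2πρ₀/R)·r^3/3 = -1.067×10^-5 C/m.
Applying ∮E·dA = Q_enc/ε₀ with the end caps contributing no flux:
E = 2k|λ_enc|/r = 2(8.99×10^9)(1.067×10^-5)/(0.0732) = 2.62e6 N/C.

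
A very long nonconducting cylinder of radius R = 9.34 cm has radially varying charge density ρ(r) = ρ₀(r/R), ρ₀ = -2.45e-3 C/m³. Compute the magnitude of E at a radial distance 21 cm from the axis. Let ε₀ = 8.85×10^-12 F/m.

Take a coaxial cylindrical Gaussian surface of radius r = 21 cm and length L (r > R, full charge per length enclosed).
λ_enc = 2π ∫₀^R ρ₀(r'/R)^1 r' dr' = 2πρ₀R²/3 = -4.476×10^-5 C/m.
By Gauss's law (flux through the curved wall only), E·2πrL = λ_enc L/ε₀.
E = |λ_enc|/(2πε₀r) = (4.476e-5)/(2π·8.85×10^-12·0.21) = 3.83×10^6 N/C.

|E| ≈ 3.83×10^6 N/C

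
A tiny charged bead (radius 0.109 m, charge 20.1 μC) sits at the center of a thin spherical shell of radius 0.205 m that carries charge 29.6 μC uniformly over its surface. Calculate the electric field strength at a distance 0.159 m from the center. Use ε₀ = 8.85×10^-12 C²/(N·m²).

Symmetry ⇒ E = E(r) r̂. Gaussian sphere of radius r = 0.159 m (between the bodies, 0.109 m < r < 0.205 m).
The shell at 0.205 m lies outside the Gaussian surface, so Q_enc = 20.1 μC = 2.01e-5 C.
By Gauss's law, ∮E·dA = E·4πr² = Q_enc/ε₀.
E = |Q_enc|/(4πε₀r²) = (2.01×10^-5)/(4π·8.85×10^-12·(0.159)²) = 7.15e6 N/C.

|E| ≈ 7.15×10^6 N/C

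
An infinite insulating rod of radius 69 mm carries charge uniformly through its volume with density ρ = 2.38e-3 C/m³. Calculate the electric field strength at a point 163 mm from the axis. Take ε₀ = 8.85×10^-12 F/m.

By cylindrical symmetry E is radial; use a coaxial Gaussian cylinder of radius 163 mm and length L (r > 69 mm, full cross-section enclosed).
λ_enc = ρ·πR² = (2.38×10^-3)π(0.069)² = 3.56×10^-5 C/m.
Applying ∮E·dA = Q_enc/ε₀ with the end caps contributing no flux:
E = |λ_enc|/(2πε₀r) = (3.56×10^-5)/(2π·8.85×10^-12·0.163) = 3.93e6 N/C.

E ≈ 3.93×10^6 V/m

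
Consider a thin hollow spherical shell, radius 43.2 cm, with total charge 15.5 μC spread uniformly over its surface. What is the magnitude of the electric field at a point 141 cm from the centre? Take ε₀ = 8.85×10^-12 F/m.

|E| = 7.01e4 N/C

Symmetry ⇒ E = E(r) r̂. Gaussian sphere of radius r = 141 cm (r > 43.2 cm).
The entire shell is enclosed: Q_enc = 1.55×10^-5 C.
Since E is radial and uniform over the Gaussian sphere, Φ = E·4πr² = Q_enc/ε₀.
E = |Q_enc|/(4πε₀r²) = (1.55e-5)/(4π·8.85×10^-12·(1.41)²) = 7.01×10^4 N/C.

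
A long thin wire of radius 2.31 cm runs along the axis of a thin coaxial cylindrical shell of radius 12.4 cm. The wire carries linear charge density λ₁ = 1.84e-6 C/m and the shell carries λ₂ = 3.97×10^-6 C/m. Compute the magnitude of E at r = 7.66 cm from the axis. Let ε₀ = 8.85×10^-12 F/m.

Choose a coaxial cylinder of radius r = 7.66 cm (arbitrary length L) as the Gaussian surface (between the conductors, 2.31 cm < r < 12.4 cm).
Only the inner wire is enclosed; the outer shell contributes nothing inside itself. λ_enc = λ₁ = 1.84e-6 C/m.
Gauss's law: E·2πrL = λ_enc L/ε₀.
E = |λ_enc|/(2πε₀r) = (1.84e-6)/(2π·8.85×10^-12·0.0766) = 4.32×10^5 N/C.

|E| = 4.32×10^5 N/C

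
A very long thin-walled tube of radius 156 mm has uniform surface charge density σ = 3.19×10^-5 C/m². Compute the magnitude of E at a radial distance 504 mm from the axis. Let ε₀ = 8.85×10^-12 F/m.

Coaxial Gaussian cylinder, radius r = 504 mm, length L (r > 156 mm).
The whole shell is enclosed: λ_enc = σ·2πR = (3.19×10^-5)·2π·(0.156) = 3.127×10^-5 C/m.
Applying ∮E·dA = Q_enc/ε₀ with the end caps contributing no flux:
E = |λ_enc|/(2πε₀r) = (3.127×10^-5)/(2π·8.85×10^-12·0.504) = 1.12e6 N/C.

|E| = 1.12×10^6 N/C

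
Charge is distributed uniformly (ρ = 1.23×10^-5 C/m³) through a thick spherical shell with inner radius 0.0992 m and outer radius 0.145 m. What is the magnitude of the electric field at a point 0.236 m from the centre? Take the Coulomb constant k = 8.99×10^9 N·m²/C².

Use a concentric Gaussian sphere at r = 0.236 m (r > 0.145 m, enclosing the whole shell).
Q_enc = ρ·(4π/3)(b³ − a³) = (1.23e-5)·(4π/3)·((0.145)³ − (0.0992)³) = 1.068×10^-7 C.
Applying ∮E·dA = Q_enc/ε₀ with Φ = E(4πr²):
E = k|Q_enc|/r² = (8.99×10^9)(1.068×10^-7)/(0.236)² = 1.72×10^4 N/C.

1.72×10^4 N/C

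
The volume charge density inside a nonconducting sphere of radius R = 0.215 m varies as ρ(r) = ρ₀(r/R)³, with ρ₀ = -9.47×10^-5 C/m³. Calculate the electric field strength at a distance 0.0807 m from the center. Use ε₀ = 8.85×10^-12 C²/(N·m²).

E ≈ 7.61e3 N/C

Symmetry ⇒ E = E(r) r̂. Gaussian sphere of radius r = 0.0807 m (r < R).
Integrate the density: Q_enc = 4π ∫₀^r ρ₀(r'/R)^3 r'² dr' = 4πρ₀ r^6/(6·R³) = -5.512×10^-9 C.
Gauss's law: E·4πr² = Q_enc/ε₀.
E = |Q_enc|/(4πε₀r²) = (5.512×10^-9)/(4π·8.85×10^-12·(0.0807)²) = 7.61×10^3 N/C.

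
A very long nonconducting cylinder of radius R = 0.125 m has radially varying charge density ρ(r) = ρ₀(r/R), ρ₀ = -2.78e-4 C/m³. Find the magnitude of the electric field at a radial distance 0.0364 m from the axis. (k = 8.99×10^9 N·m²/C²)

By cylindrical symmetry E is radial; use a coaxial Gaussian cylinder of radius 0.0364 m and length L (r < R).
Integrating ρ over the cross-section to radius r: λ_enc = (2πρ₀/R) ∫₀^r r'^2 dr' = 2πρ₀ r^3/(3·R) = -2.246×10^-7 C/m.
Since E is radial and uniform over the curved surface, Φ = E·2πrL = Q_enc/ε₀ = λ_enc L/ε₀.
E = 2k|λ_enc|/r = 2(8.99×10^9)(2.246e-7)/(0.0364) = 1.11×10^5 N/C.

1.11×10^5 N/C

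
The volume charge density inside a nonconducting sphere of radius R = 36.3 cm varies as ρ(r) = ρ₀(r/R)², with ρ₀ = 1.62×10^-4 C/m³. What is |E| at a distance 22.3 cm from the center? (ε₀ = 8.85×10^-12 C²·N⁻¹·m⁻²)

3.08×10^5 N/C

Symmetry ⇒ E = E(r) r̂. Gaussian sphere of radius r = 22.3 cm (r < R).
Q_enc = ∫₀^r ρ(r')·4πr'² dr' = (4πρ₀/R²) ∫₀^r r'^4 dr' = 4πρ₀ r^5/(5·R²) = 1.704e-6 C.
Gauss's law: E·4πr² = Q_enc/ε₀.
E = |Q_enc|/(4πε₀r²) = (1.704×10^-6)/(4π·8.85×10^-12·(0.223)²) = 3.08×10^5 N/C.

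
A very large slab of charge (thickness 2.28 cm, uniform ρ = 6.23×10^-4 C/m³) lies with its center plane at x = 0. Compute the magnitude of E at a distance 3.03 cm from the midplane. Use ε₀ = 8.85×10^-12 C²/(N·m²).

The point |x| = 3.03 cm lies outside the slab (half-thickness 0.0114 m). A symmetric pillbox spanning the full slab encloses Q_enc = ρ·d·A.
Flux = 2EA ⇒ E = |ρ|d/(2ε₀), independent of distance outside.
E = (6.23×10^-4)(0.0228)/(2·8.85×10^-12) = 8.03×10^5 N/C.

E ≈ 8.03e5 V/m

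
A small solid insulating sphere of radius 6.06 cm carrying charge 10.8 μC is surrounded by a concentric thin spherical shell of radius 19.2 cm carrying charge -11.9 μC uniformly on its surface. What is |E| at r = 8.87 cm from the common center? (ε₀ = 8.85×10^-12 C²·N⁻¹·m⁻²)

|E| = 1.23×10^7 V/m

Use a concentric Gaussian sphere at r = 8.87 cm (between the bodies, 6.06 cm < r < 19.2 cm).
Only the inner charge is enclosed; the outer shell contributes nothing inside itself. Q_enc = 10.8 μC = 1.08×10^-5 C.
Applying ∮E·dA = Q_enc/ε₀ with Φ = E(4πr²):
E = |Q_enc|/(4πε₀r²) = (1.08e-5)/(4π·8.85×10^-12·(0.0887)²) = 1.23×10^7 N/C.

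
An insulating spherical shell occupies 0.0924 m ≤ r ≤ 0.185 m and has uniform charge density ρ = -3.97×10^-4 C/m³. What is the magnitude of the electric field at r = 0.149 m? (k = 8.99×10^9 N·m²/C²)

E ≈ 1.70×10^6 N/C

By spherical symmetry E is radial; choose a Gaussian sphere of radius r = 0.149 m (within the shell material, 0.0924 m < r < 0.185 m).
Enclosed charge is the volume from a to r: Q_enc = (4π/3)ρ(r³ − a³) = -4.189×10^-6 C.
Gauss's law: E·4πr² = Q_enc/ε₀.
E = k|Q_enc|/r² = (8.99×10^9)(4.189×10^-6)/(0.149)² = 1.70×10^6 N/C.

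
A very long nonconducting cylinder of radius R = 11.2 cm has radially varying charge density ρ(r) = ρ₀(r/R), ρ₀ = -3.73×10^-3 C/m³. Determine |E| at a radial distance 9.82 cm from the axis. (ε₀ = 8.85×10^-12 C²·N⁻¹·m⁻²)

Take a coaxial cylindrical Gaussian surface of radius r = 9.82 cm and length L (r < R).
Integrating ρ over the cross-section to radius r: λ_enc = (2πρ₀/R) ∫₀^r r'^2 dr' = 2πρ₀ r^3/(3·R) = -6.605×10^-5 C/m.
Applying ∮E·dA = Q_enc/ε₀ with the end caps contributing no flux:
E = |λ_enc|/(2πε₀r) = (6.605×10^-5)/(2π·8.85×10^-12·0.0982) = 1.21×10^7 N/C.

E ≈ 1.21e7 N/C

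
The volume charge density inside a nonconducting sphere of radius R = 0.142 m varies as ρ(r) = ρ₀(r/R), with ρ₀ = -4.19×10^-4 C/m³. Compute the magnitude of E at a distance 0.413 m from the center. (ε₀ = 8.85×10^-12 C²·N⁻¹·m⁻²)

Use a concentric Gaussian sphere at r = 0.413 m (r > R, all charge enclosed).
Q_enc = 4π ∫₀^R ρ₀(r'/R)^1 r'² dr' = 4πρ₀R³/4 = -3.769e-6 C.
Since E is radial and uniform over the Gaussian sphere, Φ = E·4πr² = Q_enc/ε₀.
E = |Q_enc|/(4πε₀r²) = (3.769×10^-6)/(4π·8.85×10^-12·(0.413)²) = 1.99e5 N/C.

|E| ≈ 1.99×10^5 N/C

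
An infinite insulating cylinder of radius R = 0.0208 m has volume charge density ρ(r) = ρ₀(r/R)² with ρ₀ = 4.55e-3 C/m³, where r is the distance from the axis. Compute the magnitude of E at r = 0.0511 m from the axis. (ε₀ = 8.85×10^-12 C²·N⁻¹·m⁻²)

|E| ≈ 1.09e6 N/C

Take a coaxial cylindrical Gaussian surface of radius r = 0.0511 m and length L (r > R, full charge per length enclosed).
λ_enc = 2π ∫₀^R ρ₀(r'/R)^2 r' dr' = 2πρ₀R²/4 = 3.092×10^-6 C/m.
By Gauss's law (flux through the curved wall only), E·2πrL = λ_enc L/ε₀.
E = |λ_enc|/(2πε₀r) = (3.092×10^-6)/(2π·8.85×10^-12·0.0511) = 1.09×10^6 N/C.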